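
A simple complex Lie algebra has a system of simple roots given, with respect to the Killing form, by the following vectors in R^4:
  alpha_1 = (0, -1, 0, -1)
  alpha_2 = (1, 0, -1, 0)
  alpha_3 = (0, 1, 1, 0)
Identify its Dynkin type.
Compute the Cartan integers a_ij = 2(alpha_i, alpha_j)/(alpha_j, alpha_j); the resulting 3x3 Cartan matrix is
[[2, 0, -1], [0, 2, -1], [-1, -1, 2]].
All simple roots have the same length, so the diagram is simply laced. The associated Dynkin diagram is a chain of 3 nodes with single edges (A_3), so the type is A_3 (the algebra sl(4)).

A3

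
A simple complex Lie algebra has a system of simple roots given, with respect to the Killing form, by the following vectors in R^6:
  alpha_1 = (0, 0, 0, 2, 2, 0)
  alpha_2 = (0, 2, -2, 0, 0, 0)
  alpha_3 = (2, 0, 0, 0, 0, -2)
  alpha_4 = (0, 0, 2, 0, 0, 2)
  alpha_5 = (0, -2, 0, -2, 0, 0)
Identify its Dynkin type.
A_5 (sl(6))

Compute the Cartan integers a_ij = 2(alpha_i, alpha_j)/(alpha_j, alpha_j); the resulting 5x5 Cartan matrix is
[[2, 0, 0, 0, -1], [0, 2, 0, -1, -1], [0, 0, 2, -1, 0], [0, -1, -1, 2, 0], [-1, -1, 0, 0, 2]].
All simple roots have the same length, so the diagram is simply laced. The associated Dynkin diagram is a chain of 5 nodes with single edges (A_5), so the type is A_5 (the algebra sl(6)).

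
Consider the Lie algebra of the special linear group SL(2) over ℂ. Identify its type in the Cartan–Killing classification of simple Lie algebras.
type A_1

This is sl(2), which has dimension 2^2 - 1 = 3 and rank 2 - 1 = 1 (a Cartan subalgebra is the diagonal traceless matrices). In the classification of classical Lie algebras, the special linear algebra sl(n+1) has type A_n; here n = 1, so the Dynkin diagram is a chain of 1 nodes with single edges (A_1). Hence the type is A_1.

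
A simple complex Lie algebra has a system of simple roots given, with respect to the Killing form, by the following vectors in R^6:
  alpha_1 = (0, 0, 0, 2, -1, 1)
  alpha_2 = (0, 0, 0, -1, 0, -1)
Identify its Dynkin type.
G2

Compute the Cartan integers a_ij = 2(alpha_i, alpha_j)/(alpha_j, alpha_j); the resulting 2x2 Cartan matrix is
[[2, -3], [-1, 2]].
The roots have two lengths (squared-length ratio 3:1); the short ones are alpha_{2}. The associated Dynkin diagram is two nodes joined by a triple edge (G_2), so the type is G_2.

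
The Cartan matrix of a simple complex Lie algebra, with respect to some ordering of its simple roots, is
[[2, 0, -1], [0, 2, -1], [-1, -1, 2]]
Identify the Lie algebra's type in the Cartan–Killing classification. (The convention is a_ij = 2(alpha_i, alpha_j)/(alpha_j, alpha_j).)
The matrix has rank 3 with 2's on the diagonal. Reading the off-diagonal entries as Dynkin edges (a single edge where a_ij = a_ji = -1; a double or triple edge where a_ij * a_ji = 2 or 3), the diagram is a chain of 3 nodes with single edges (A_3). One simple-root ordering that puts it in standard form is (alpha_2, alpha_3, alpha_1). So the algebra is type A_3, i.e. sl(4).

type A_3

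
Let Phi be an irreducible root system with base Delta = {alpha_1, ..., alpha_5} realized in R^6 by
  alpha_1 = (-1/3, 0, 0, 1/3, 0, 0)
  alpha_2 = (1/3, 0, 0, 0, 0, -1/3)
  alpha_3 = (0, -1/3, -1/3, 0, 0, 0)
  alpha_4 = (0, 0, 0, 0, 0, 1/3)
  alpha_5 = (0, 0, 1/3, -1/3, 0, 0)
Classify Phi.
B_5

Compute the Cartan integers a_ij = 2(alpha_i, alpha_j)/(alpha_j, alpha_j); the resulting 5x5 Cartan matrix is
[[2, -1, 0, 0, -1], [-1, 2, 0, -2, 0], [0, 0, 2, 0, -1], [0, -1, 0, 2, 0], [-1, 0, -1, 0, 2]].
The roots have two lengths (squared-length ratio 2:1); the short ones are alpha_{4}. The associated Dynkin diagram is a chain of 5 nodes with a double edge at one end; the terminal node there is the unique short simple root (B_5), so the type is B_5 (the algebra so(11)).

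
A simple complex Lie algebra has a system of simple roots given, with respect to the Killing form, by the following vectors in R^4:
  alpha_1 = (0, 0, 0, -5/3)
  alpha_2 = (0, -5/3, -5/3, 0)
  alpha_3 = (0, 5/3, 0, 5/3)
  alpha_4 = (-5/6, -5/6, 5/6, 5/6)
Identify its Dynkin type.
type F_4

Compute the Cartan integers a_ij = 2(alpha_i, alpha_j)/(alpha_j, alpha_j); the resulting 4x4 Cartan matrix is
[[2, 0, -1, -1], [0, 2, -1, 0], [-2, -1, 2, 0], [-1, 0, 0, 2]].
The roots have two lengths (squared-length ratio 2:1); the short ones are alpha_{1,4}. The associated Dynkin diagram is a chain of 4 nodes with a double edge between the middle two (F_4), so the type is F_4.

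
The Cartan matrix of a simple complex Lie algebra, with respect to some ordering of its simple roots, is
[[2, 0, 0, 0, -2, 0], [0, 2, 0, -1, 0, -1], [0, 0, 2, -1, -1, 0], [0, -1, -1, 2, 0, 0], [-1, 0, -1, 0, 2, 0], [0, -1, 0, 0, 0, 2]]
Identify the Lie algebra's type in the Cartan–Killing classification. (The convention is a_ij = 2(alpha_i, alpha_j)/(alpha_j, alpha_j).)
The matrix has rank 6 with 2's on the diagonal. Reading the off-diagonal entries as Dynkin edges (a single edge where a_ij = a_ji = -1; a double or triple edge where a_ij * a_ji = 2 or 3), the diagram is a chain of 6 nodes with a double edge at one end; the terminal node there is the unique long simple root (C_6). One simple-root ordering that puts it in standard form is (alpha_6, alpha_2, alpha_4, alpha_3, alpha_5, alpha_1). So the algebra is type C_6, i.e. sp(12).

C_6 (sp(12))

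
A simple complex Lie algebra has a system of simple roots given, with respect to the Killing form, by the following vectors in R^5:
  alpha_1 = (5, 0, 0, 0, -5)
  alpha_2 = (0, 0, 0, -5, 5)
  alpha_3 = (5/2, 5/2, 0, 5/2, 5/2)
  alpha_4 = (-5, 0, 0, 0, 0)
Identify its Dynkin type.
Compute the Cartan integers a_ij = 2(alpha_i, alpha_j)/(alpha_j, alpha_j); the resulting 4x4 Cartan matrix is
[[2, -1, 0, -2], [-1, 2, 0, 0], [0, 0, 2, -1], [-1, 0, -1, 2]].
The roots have two lengths (squared-length ratio 2:1); the short ones are alpha_{3,4}. The associated Dynkin diagram is a chain of 4 nodes with a double edge between the middle two (F_4), so the type is F_4.

F_4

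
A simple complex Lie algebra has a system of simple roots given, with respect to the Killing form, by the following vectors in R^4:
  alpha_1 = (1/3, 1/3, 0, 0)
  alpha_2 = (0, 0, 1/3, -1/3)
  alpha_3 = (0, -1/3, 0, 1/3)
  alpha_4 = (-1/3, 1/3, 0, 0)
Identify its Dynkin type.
Compute the Cartan integers a_ij = 2(alpha_i, alpha_j)/(alpha_j, alpha_j); the resulting 4x4 Cartan matrix is
[[2, 0, -1, 0], [0, 2, -1, 0], [-1, -1, 2, -1], [0, 0, -1, 2]].
All simple roots have the same length, so the diagram is simply laced. The associated Dynkin diagram is a chain of 2 nodes with a fork of two nodes at one end (D_4), so the type is D_4 (the algebra so(8)).

D_4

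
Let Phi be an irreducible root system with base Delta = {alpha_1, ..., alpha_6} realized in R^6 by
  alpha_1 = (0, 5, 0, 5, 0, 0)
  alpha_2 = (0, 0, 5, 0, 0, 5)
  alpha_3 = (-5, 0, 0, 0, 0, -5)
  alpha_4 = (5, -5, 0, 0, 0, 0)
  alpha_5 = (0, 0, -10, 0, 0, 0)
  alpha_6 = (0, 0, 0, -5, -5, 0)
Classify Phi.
Compute the Cartan integers a_ij = 2(alpha_i, alpha_j)/(alpha_j, alpha_j); the resulting 6x6 Cartan matrix is
[[2, 0, 0, -1, 0, -1], [0, 2, -1, 0, -1, 0], [0, -1, 2, -1, 0, 0], [-1, 0, -1, 2, 0, 0], [0, -2, 0, 0, 2, 0], [-1, 0, 0, 0, 0, 2]].
The roots have two lengths (squared-length ratio 2:1); the short ones are alpha_{1,2,3,4,6}. The associated Dynkin diagram is a chain of 6 nodes with a double edge at one end; the terminal node there is the unique long simple root (C_6), so the type is C_6 (the algebra sp(12)).

type C_6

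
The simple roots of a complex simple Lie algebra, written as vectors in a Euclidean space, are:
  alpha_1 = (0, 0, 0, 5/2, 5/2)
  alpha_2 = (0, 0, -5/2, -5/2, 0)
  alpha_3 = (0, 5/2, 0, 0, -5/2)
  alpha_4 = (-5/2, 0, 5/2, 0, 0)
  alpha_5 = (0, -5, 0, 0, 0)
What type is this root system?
C_5

Compute the Cartan integers a_ij = 2(alpha_i, alpha_j)/(alpha_j, alpha_j); the resulting 5x5 Cartan matrix is
[[2, -1, -1, 0, 0], [-1, 2, 0, -1, 0], [-1, 0, 2, 0, -1], [0, -1, 0, 2, 0], [0, 0, -2, 0, 2]].
The roots have two lengths (squared-length ratio 2:1); the short ones are alpha_{1,2,3,4}. The associated Dynkin diagram is a chain of 5 nodes with a double edge at one end; the terminal node there is the unique long simple root (C_5), so the type is C_5 (the algebra sp(10)).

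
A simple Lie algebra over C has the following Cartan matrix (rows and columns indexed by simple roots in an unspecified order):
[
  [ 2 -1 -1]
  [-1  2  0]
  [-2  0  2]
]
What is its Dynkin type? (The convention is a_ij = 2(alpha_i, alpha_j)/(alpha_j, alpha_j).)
type C_3

The matrix has rank 3 with 2's on the diagonal. Reading the off-diagonal entries as Dynkin edges (a single edge where a_ij = a_ji = -1; a double or triple edge where a_ij * a_ji = 2 or 3), the diagram is a chain of 3 nodes with a double edge at one end; the terminal node there is the unique long simple root (C_3). One simple-root ordering that puts it in standard form is (alpha_2, alpha_1, alpha_3). So the algebra is type C_3, i.e. sp(6).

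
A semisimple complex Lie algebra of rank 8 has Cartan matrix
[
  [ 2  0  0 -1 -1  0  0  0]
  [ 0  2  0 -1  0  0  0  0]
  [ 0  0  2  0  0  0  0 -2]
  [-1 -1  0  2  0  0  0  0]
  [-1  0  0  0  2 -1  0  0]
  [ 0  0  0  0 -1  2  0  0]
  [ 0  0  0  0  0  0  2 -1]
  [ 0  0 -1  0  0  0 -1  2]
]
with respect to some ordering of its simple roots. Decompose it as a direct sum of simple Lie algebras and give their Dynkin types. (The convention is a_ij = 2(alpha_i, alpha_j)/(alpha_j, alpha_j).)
type A_5 + type C_3

The diagram associated to this matrix has two connected components: the simple roots {alpha_1, alpha_2, alpha_4, alpha_5, alpha_6} form a chain of 5 nodes with single edges (A_5), and {alpha_3, alpha_7, alpha_8} form a chain of 3 nodes with a double edge at one end; the terminal node there is the unique long simple root (C_3). A semisimple Lie algebra decomposes uniquely as the direct sum of simple ideals, one per connected component of its Dynkin diagram, so g ≅ A_5 ⊕ C_3 (dimension 35 + 21 = 56).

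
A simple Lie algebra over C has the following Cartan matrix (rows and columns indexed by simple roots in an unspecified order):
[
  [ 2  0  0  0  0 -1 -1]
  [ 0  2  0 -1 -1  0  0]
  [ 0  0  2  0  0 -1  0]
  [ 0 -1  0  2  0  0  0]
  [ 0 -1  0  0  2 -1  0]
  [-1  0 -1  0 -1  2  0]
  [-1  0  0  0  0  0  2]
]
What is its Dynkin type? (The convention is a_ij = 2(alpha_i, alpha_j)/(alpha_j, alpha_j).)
E_7

The matrix has rank 7 with 2's on the diagonal. Reading the off-diagonal entries as Dynkin edges (a single edge where a_ij = a_ji = -1; a double or triple edge where a_ij * a_ji = 2 or 3), the diagram is a chain of 6 nodes with one extra node attached to the third node from one end (E_7). One simple-root ordering that puts it in standard form is (alpha_7, alpha_3, alpha_1, alpha_6, alpha_5, alpha_2, alpha_4). So the algebra is type E_7.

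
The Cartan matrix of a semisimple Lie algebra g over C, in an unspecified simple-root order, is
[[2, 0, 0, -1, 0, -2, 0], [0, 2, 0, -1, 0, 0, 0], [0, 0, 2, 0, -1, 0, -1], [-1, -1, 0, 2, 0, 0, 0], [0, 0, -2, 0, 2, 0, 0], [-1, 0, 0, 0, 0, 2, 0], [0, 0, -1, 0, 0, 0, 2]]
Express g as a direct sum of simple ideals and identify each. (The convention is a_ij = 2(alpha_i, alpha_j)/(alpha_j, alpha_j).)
B_4 (so(9)) ⊕ C_3 (sp(6))

The diagram associated to this matrix has two connected components: the simple roots {alpha_1, alpha_2, alpha_4, alpha_6} form a chain of 4 nodes with a double edge at one end; the terminal node there is the unique short simple root (B_4), and {alpha_3, alpha_5, alpha_7} form a chain of 3 nodes with a double edge at one end; the terminal node there is the unique long simple root (C_3). A semisimple Lie algebra decomposes uniquely as the direct sum of simple ideals, one per connected component of its Dynkin diagram, so g ≅ B_4 ⊕ C_3 (dimension 36 + 21 = 57).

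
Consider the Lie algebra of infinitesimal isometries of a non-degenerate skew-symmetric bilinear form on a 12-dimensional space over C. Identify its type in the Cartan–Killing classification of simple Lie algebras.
This is sp(12), which has dimension 12(12+1)/2 = 78 and rank 12/2 = 6. In the classification of classical Lie algebras, the symplectic algebra sp(2n) has type C_n; here n = 6, so the Dynkin diagram is a chain of 6 nodes with a double edge at one end; the terminal node there is the unique long simple root (C_6). Hence the type is C_6.

C6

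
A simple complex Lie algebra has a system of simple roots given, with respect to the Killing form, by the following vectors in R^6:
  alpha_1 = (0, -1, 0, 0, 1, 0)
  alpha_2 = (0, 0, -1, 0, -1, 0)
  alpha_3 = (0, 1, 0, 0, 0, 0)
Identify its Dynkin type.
B_3 (so(7))

Compute the Cartan integers a_ij = 2(alpha_i, alpha_j)/(alpha_j, alpha_j); the resulting 3x3 Cartan matrix is
[[2, -1, -2], [-1, 2, 0], [-1, 0, 2]].
The roots have two lengths (squared-length ratio 2:1); the short ones are alpha_{3}. The associated Dynkin diagram is a chain of 3 nodes with a double edge at one end; the terminal node there is the unique short simple root (B_3), so the type is B_3 (the algebra so(7)).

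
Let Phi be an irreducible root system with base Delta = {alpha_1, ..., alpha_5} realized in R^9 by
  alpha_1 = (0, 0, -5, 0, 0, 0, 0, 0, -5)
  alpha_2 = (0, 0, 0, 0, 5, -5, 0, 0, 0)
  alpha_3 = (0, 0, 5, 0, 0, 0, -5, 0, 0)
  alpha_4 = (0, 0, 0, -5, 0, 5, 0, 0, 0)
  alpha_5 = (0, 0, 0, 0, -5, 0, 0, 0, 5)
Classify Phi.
A_5 (sl(6))

Compute the Cartan integers a_ij = 2(alpha_i, alpha_j)/(alpha_j, alpha_j); the resulting 5x5 Cartan matrix is
[[2, 0, -1, 0, -1], [0, 2, 0, -1, -1], [-1, 0, 2, 0, 0], [0, -1, 0, 2, 0], [-1, -1, 0, 0, 2]].
All simple roots have the same length, so the diagram is simply laced. The associated Dynkin diagram is a chain of 5 nodes with single edges (A_5), so the type is A_5 (the algebra sl(6)).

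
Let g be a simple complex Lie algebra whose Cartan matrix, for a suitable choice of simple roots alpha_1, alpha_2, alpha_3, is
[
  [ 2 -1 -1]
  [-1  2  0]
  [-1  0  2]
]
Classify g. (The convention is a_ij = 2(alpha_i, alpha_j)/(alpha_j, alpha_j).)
The matrix has rank 3 with 2's on the diagonal. Reading the off-diagonal entries as Dynkin edges (a single edge where a_ij = a_ji = -1; a double or triple edge where a_ij * a_ji = 2 or 3), the diagram is a chain of 3 nodes with single edges (A_3). One simple-root ordering that puts it in standard form is (alpha_2, alpha_1, alpha_3). So the algebra is type A_3, i.e. sl(4).

A3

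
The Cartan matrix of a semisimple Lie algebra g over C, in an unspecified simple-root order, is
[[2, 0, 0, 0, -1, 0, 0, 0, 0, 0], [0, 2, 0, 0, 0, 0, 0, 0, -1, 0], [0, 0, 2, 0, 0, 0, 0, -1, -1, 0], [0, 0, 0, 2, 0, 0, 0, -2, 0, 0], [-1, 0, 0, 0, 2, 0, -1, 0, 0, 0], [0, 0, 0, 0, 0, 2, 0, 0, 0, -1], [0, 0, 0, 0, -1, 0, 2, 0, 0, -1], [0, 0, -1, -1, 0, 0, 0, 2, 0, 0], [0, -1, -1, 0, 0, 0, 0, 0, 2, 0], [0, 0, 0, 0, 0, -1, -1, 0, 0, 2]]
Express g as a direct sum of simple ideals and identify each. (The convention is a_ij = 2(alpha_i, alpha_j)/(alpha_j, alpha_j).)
The diagram associated to this matrix has two connected components: the simple roots {alpha_1, alpha_5, alpha_6, alpha_7, alpha_10} form a chain of 5 nodes with single edges (A_5), and {alpha_2, alpha_3, alpha_4, alpha_8, alpha_9} form a chain of 5 nodes with a double edge at one end; the terminal node there is the unique long simple root (C_5). A semisimple Lie algebra decomposes uniquely as the direct sum of simple ideals, one per connected component of its Dynkin diagram, so g ≅ A_5 ⊕ C_5 (dimension 35 + 55 = 90).

A5 ⊕ C5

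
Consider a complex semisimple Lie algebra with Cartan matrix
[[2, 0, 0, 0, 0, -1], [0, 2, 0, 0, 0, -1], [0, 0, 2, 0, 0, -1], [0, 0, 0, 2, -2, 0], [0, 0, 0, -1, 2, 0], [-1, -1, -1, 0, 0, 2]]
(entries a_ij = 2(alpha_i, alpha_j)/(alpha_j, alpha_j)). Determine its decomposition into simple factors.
The diagram associated to this matrix has two connected components: the simple roots {alpha_4, alpha_5} form a chain of 2 nodes with a double edge at one end; the terminal node there is the unique short simple root (B_2), and {alpha_1, alpha_2, alpha_3, alpha_6} form a chain of 2 nodes with a fork of two nodes at one end (D_4). A semisimple Lie algebra decomposes uniquely as the direct sum of simple ideals, one per connected component of its Dynkin diagram, so g ≅ B_2 ⊕ D_4 (dimension 10 + 28 = 38).

B_2 + D_4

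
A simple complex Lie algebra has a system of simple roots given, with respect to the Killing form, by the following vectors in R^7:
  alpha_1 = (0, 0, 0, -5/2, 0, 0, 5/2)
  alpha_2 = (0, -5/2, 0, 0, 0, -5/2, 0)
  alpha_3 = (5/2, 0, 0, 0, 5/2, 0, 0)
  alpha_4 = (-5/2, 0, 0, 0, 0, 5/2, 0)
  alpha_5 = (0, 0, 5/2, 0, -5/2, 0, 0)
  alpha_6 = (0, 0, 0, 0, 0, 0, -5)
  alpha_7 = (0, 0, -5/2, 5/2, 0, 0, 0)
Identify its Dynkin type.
C_7

Compute the Cartan integers a_ij = 2(alpha_i, alpha_j)/(alpha_j, alpha_j); the resulting 7x7 Cartan matrix is
[[2, 0, 0, 0, 0, -1, -1], [0, 2, 0, -1, 0, 0, 0], [0, 0, 2, -1, -1, 0, 0], [0, -1, -1, 2, 0, 0, 0], [0, 0, -1, 0, 2, 0, -1], [-2, 0, 0, 0, 0, 2, 0], [-1, 0, 0, 0, -1, 0, 2]].
The roots have two lengths (squared-length ratio 2:1); the short ones are alpha_{1,2,3,4,5,7}. The associated Dynkin diagram is a chain of 7 nodes with a double edge at one end; the terminal node there is the unique long simple root (C_7), so the type is C_7 (the algebra sp(14)).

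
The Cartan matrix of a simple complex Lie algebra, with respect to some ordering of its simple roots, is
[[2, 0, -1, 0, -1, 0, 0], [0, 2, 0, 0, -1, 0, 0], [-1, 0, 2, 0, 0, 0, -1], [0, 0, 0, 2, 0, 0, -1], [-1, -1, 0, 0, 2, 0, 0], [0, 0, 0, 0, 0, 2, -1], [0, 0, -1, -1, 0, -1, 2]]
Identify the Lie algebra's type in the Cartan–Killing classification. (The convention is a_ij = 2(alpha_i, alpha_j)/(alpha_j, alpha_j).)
The matrix has rank 7 with 2's on the diagonal. Reading the off-diagonal entries as Dynkin edges (a single edge where a_ij = a_ji = -1; a double or triple edge where a_ij * a_ji = 2 or 3), the diagram is a chain of 5 nodes with a fork of two nodes at one end (D_7). One simple-root ordering that puts it in standard form is (alpha_2, alpha_5, alpha_1, alpha_3, alpha_7, alpha_6, alpha_4). So the algebra is type D_7, i.e. so(14).

D_7 (so(14))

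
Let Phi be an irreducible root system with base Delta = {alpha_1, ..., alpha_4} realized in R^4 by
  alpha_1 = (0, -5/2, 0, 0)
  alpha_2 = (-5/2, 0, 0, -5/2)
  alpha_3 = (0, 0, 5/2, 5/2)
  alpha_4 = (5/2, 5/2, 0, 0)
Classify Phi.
Compute the Cartan integers a_ij = 2(alpha_i, alpha_j)/(alpha_j, alpha_j); the resulting 4x4 Cartan matrix is
[[2, 0, 0, -1], [0, 2, -1, -1], [0, -1, 2, 0], [-2, -1, 0, 2]].
The roots have two lengths (squared-length ratio 2:1); the short ones are alpha_{1}. The associated Dynkin diagram is a chain of 4 nodes with a double edge at one end; the terminal node there is the unique short simple root (B_4), so the type is B_4 (the algebra so(9)).

B4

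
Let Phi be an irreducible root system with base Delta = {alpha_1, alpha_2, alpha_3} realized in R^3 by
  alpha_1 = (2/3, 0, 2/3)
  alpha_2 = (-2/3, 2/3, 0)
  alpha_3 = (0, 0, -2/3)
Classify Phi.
B_3

Compute the Cartan integers a_ij = 2(alpha_i, alpha_j)/(alpha_j, alpha_j); the resulting 3x3 Cartan matrix is
[[2, -1, -2], [-1, 2, 0], [-1, 0, 2]].
The roots have two lengths (squared-length ratio 2:1); the short ones are alpha_{3}. The associated Dynkin diagram is a chain of 3 nodes with a double edge at one end; the terminal node there is the unique short simple root (B_3), so the type is B_3 (the algebra so(7)).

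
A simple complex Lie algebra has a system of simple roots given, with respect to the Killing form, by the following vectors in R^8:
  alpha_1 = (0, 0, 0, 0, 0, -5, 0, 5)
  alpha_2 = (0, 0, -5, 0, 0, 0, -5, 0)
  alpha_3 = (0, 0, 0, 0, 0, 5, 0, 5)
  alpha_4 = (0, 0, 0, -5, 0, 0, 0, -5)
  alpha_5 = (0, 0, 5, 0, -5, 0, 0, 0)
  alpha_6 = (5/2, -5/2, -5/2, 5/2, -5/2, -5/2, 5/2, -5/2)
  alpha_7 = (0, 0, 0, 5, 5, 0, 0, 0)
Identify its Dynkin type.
E7

Compute the Cartan integers a_ij = 2(alpha_i, alpha_j)/(alpha_j, alpha_j); the resulting 7x7 Cartan matrix is
[[2, 0, 0, -1, 0, 0, 0], [0, 2, 0, 0, -1, 0, 0], [0, 0, 2, -1, 0, -1, 0], [-1, 0, -1, 2, 0, 0, -1], [0, -1, 0, 0, 2, 0, -1], [0, 0, -1, 0, 0, 2, 0], [0, 0, 0, -1, -1, 0, 2]].
All simple roots have the same length, so the diagram is simply laced. The associated Dynkin diagram is a chain of 6 nodes with one extra node attached to the third node from one end (E_7), so the type is E_7.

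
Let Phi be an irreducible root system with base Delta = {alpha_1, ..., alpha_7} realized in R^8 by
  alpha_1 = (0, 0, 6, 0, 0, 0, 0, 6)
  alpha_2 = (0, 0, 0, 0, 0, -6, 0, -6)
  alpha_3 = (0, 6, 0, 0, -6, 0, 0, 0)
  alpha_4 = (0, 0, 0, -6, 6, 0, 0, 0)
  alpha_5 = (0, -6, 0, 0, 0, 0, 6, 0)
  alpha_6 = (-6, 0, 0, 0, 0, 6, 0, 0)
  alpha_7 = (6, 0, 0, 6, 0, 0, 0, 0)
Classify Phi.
type A_7

Compute the Cartan integers a_ij = 2(alpha_i, alpha_j)/(alpha_j, alpha_j); the resulting 7x7 Cartan matrix is
[[2, -1, 0, 0, 0, 0, 0], [-1, 2, 0, 0, 0, -1, 0], [0, 0, 2, -1, -1, 0, 0], [0, 0, -1, 2, 0, 0, -1], [0, 0, -1, 0, 2, 0, 0], [0, -1, 0, 0, 0, 2, -1], [0, 0, 0, -1, 0, -1, 2]].
All simple roots have the same length, so the diagram is simply laced. The associated Dynkin diagram is a chain of 7 nodes with single edges (A_7), so the type is A_7 (the algebra sl(8)).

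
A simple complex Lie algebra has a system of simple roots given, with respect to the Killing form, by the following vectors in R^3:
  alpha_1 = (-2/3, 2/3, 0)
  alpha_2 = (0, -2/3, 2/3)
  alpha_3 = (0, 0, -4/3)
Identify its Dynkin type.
Compute the Cartan integers a_ij = 2(alpha_i, alpha_j)/(alpha_j, alpha_j); the resulting 3x3 Cartan matrix is
[[2, -1, 0], [-1, 2, -1], [0, -2, 2]].
The roots have two lengths (squared-length ratio 2:1); the short ones are alpha_{1,2}. The associated Dynkin diagram is a chain of 3 nodes with a double edge at one end; the terminal node there is the unique long simple root (C_3), so the type is C_3 (the algebra sp(6)).

type C_3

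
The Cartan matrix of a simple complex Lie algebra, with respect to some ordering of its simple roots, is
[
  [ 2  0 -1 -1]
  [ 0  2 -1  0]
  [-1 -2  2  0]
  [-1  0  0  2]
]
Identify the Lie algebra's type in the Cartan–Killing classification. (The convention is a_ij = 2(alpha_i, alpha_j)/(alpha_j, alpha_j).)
The matrix has rank 4 with 2's on the diagonal. Reading the off-diagonal entries as Dynkin edges (a single edge where a_ij = a_ji = -1; a double or triple edge where a_ij * a_ji = 2 or 3), the diagram is a chain of 4 nodes with a double edge at one end; the terminal node there is the unique short simple root (B_4). One simple-root ordering that puts it in standard form is (alpha_4, alpha_1, alpha_3, alpha_2). So the algebra is type B_4, i.e. so(9).

B_4 (so(9))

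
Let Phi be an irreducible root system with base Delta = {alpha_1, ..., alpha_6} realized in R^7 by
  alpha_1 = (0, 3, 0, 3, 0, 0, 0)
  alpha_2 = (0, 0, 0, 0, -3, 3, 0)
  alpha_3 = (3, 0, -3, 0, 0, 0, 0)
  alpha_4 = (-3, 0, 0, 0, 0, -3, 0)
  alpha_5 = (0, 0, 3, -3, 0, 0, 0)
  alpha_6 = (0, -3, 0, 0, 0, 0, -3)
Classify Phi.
Compute the Cartan integers a_ij = 2(alpha_i, alpha_j)/(alpha_j, alpha_j); the resulting 6x6 Cartan matrix is
[[2, 0, 0, 0, -1, -1], [0, 2, 0, -1, 0, 0], [0, 0, 2, -1, -1, 0], [0, -1, -1, 2, 0, 0], [-1, 0, -1, 0, 2, 0], [-1, 0, 0, 0, 0, 2]].
All simple roots have the same length, so the diagram is simply laced. The associated Dynkin diagram is a chain of 6 nodes with single edges (A_6), so the type is A_6 (the algebra sl(7)).

A_6 (sl(7))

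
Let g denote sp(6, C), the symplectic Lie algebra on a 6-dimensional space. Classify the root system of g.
This is sp(6), which has dimension 6(6+1)/2 = 21 and rank 6/2 = 3. In the classification of classical Lie algebras, the symplectic algebra sp(2n) has type C_n; here n = 3, so the Dynkin diagram is a chain of 3 nodes with a double edge at one end; the terminal node there is the unique long simple root (C_3). Hence the type is C_3.

C_3 (sp(6))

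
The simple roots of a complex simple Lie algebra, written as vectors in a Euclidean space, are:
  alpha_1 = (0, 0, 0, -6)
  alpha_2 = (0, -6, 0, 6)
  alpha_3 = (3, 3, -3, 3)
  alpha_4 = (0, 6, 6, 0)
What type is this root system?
F_4

Compute the Cartan integers a_ij = 2(alpha_i, alpha_j)/(alpha_j, alpha_j); the resulting 4x4 Cartan matrix is
[[2, -1, -1, 0], [-2, 2, 0, -1], [-1, 0, 2, 0], [0, -1, 0, 2]].
The roots have two lengths (squared-length ratio 2:1); the short ones are alpha_{1,3}. The associated Dynkin diagram is a chain of 4 nodes with a double edge between the middle two (F_4), so the type is F_4.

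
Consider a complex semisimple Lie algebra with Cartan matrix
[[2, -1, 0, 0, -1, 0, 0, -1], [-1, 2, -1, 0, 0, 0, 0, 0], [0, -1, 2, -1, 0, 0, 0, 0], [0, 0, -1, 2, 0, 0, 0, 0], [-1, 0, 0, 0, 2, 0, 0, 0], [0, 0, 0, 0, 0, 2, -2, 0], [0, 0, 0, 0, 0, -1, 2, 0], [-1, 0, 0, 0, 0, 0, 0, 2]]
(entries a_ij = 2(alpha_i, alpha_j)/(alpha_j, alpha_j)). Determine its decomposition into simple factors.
The diagram associated to this matrix has two connected components: the simple roots {alpha_6, alpha_7} form a chain of 2 nodes with a double edge at one end; the terminal node there is the unique short simple root (B_2), and {alpha_1, alpha_2, alpha_3, alpha_4, alpha_5, alpha_8} form a chain of 4 nodes with a fork of two nodes at one end (D_6). A semisimple Lie algebra decomposes uniquely as the direct sum of simple ideals, one per connected component of its Dynkin diagram, so g ≅ B_2 ⊕ D_6 (dimension 10 + 66 = 76).

B2 ⊕ D6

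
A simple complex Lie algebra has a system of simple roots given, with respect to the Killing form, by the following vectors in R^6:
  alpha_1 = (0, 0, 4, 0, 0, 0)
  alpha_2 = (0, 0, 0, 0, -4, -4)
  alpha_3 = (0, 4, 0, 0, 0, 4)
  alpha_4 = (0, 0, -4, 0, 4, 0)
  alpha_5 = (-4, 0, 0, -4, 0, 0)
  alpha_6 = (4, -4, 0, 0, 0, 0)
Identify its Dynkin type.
type B_6

Compute the Cartan integers a_ij = 2(alpha_i, alpha_j)/(alpha_j, alpha_j); the resulting 6x6 Cartan matrix is
[[2, 0, 0, -1, 0, 0], [0, 2, -1, -1, 0, 0], [0, -1, 2, 0, 0, -1], [-2, -1, 0, 2, 0, 0], [0, 0, 0, 0, 2, -1], [0, 0, -1, 0, -1, 2]].
The roots have two lengths (squared-length ratio 2:1); the short ones are alpha_{1}. The associated Dynkin diagram is a chain of 6 nodes with a double edge at one end; the terminal node there is the unique short simple root (B_6), so the type is B_6 (the algebra so(13)).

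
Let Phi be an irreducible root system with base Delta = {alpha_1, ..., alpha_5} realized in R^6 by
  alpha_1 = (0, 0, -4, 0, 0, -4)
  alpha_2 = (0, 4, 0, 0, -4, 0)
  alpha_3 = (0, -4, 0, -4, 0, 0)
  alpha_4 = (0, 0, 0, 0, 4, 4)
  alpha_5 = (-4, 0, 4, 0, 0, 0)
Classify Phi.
A5

Compute the Cartan integers a_ij = 2(alpha_i, alpha_j)/(alpha_j, alpha_j); the resulting 5x5 Cartan matrix is
[[2, 0, 0, -1, -1], [0, 2, -1, -1, 0], [0, -1, 2, 0, 0], [-1, -1, 0, 2, 0], [-1, 0, 0, 0, 2]].
All simple roots have the same length, so the diagram is simply laced. The associated Dynkin diagram is a chain of 5 nodes with single edges (A_5), so the type is A_5 (the algebra sl(6)).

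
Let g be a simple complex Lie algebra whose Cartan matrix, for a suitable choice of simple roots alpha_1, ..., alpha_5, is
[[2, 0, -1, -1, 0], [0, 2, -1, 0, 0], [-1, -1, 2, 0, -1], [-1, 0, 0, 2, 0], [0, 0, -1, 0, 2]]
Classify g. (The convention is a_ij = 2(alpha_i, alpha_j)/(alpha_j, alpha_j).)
The matrix has rank 5 with 2's on the diagonal. Reading the off-diagonal entries as Dynkin edges (a single edge where a_ij = a_ji = -1; a double or triple edge where a_ij * a_ji = 2 or 3), the diagram is a chain of 3 nodes with a fork of two nodes at one end (D_5). One simple-root ordering that puts it in standard form is (alpha_4, alpha_1, alpha_3, alpha_5, alpha_2). So the algebra is type D_5, i.e. so(10).

D_5 (so(10))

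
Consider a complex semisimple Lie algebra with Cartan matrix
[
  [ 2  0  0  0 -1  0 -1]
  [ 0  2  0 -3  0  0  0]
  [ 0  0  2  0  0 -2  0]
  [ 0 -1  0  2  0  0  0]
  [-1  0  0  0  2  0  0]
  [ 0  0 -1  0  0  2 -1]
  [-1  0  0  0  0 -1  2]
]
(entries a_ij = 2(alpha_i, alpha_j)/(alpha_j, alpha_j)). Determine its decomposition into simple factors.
C5 + G2

The diagram associated to this matrix has two connected components: the simple roots {alpha_1, alpha_3, alpha_5, alpha_6, alpha_7} form a chain of 5 nodes with a double edge at one end; the terminal node there is the unique long simple root (C_5), and {alpha_2, alpha_4} form two nodes joined by a triple edge (G_2). A semisimple Lie algebra decomposes uniquely as the direct sum of simple ideals, one per connected component of its Dynkin diagram, so g ≅ C_5 ⊕ G_2 (dimension 55 + 14 = 69).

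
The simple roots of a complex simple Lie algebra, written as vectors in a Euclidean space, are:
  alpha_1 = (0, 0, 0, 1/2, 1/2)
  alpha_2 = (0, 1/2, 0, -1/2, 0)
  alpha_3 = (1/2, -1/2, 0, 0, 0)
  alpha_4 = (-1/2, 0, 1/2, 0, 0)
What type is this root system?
Compute the Cartan integers a_ij = 2(alpha_i, alpha_j)/(alpha_j, alpha_j); the resulting 4x4 Cartan matrix is
[[2, -1, 0, 0], [-1, 2, -1, 0], [0, -1, 2, -1], [0, 0, -1, 2]].
All simple roots have the same length, so the diagram is simply laced. The associated Dynkin diagram is a chain of 4 nodes with single edges (A_4), so the type is A_4 (the algebra sl(5)).

A4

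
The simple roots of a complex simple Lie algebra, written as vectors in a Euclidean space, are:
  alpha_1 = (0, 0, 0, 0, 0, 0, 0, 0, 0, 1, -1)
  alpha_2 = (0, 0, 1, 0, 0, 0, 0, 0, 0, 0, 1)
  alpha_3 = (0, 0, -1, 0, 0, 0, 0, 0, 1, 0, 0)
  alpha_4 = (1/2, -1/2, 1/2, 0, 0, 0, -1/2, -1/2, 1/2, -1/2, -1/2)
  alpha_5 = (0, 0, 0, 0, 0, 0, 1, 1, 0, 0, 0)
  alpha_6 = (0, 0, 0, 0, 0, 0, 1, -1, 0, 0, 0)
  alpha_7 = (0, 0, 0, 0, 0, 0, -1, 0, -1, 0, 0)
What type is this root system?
Compute the Cartan integers a_ij = 2(alpha_i, alpha_j)/(alpha_j, alpha_j); the resulting 7x7 Cartan matrix is
[[2, -1, 0, 0, 0, 0, 0], [-1, 2, -1, 0, 0, 0, 0], [0, -1, 2, 0, 0, 0, -1], [0, 0, 0, 2, -1, 0, 0], [0, 0, 0, -1, 2, 0, -1], [0, 0, 0, 0, 0, 2, -1], [0, 0, -1, 0, -1, -1, 2]].
All simple roots have the same length, so the diagram is simply laced. The associated Dynkin diagram is a chain of 6 nodes with one extra node attached to the third node from one end (E_7), so the type is E_7.

type E_7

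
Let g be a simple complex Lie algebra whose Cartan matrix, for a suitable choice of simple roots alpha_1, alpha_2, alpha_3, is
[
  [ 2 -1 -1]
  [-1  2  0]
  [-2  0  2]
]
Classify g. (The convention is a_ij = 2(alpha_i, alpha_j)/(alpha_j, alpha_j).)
The matrix has rank 3 with 2's on the diagonal. Reading the off-diagonal entries as Dynkin edges (a single edge where a_ij = a_ji = -1; a double or triple edge where a_ij * a_ji = 2 or 3), the diagram is a chain of 3 nodes with a double edge at one end; the terminal node there is the unique long simple root (C_3). One simple-root ordering that puts it in standard form is (alpha_2, alpha_1, alpha_3). So the algebra is type C_3, i.e. sp(6).

C_3 (sp(6))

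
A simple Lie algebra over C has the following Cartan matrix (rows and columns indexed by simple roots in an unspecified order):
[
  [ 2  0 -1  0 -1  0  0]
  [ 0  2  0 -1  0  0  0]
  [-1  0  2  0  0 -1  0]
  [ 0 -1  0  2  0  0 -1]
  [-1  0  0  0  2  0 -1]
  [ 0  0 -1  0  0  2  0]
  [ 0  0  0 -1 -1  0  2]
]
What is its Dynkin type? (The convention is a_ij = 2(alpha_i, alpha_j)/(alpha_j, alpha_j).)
The matrix has rank 7 with 2's on the diagonal. Reading the off-diagonal entries as Dynkin edges (a single edge where a_ij = a_ji = -1; a double or triple edge where a_ij * a_ji = 2 or 3), the diagram is a chain of 7 nodes with single edges (A_7). One simple-root ordering that puts it in standard form is (alpha_2, alpha_4, alpha_7, alpha_5, alpha_1, alpha_3, alpha_6). So the algebra is type A_7, i.e. sl(8).

A7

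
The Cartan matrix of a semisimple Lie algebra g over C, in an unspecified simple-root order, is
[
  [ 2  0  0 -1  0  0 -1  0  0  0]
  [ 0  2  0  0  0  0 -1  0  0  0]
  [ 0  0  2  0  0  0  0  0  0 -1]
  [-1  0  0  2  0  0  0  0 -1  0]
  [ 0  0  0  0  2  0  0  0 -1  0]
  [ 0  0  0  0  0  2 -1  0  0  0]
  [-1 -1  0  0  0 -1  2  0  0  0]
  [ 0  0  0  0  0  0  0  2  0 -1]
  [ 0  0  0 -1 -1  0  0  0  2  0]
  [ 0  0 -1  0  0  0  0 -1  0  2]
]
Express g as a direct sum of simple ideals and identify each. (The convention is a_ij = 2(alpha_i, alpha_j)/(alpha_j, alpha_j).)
The diagram associated to this matrix has two connected components: the simple roots {alpha_3, alpha_8, alpha_10} form a chain of 3 nodes with single edges (A_3), and {alpha_1, alpha_2, alpha_4, alpha_5, alpha_6, alpha_7, alpha_9} form a chain of 5 nodes with a fork of two nodes at one end (D_7). A semisimple Lie algebra decomposes uniquely as the direct sum of simple ideals, one per connected component of its Dynkin diagram, so g ≅ A_3 ⊕ D_7 (dimension 15 + 91 = 106).

A_3 (sl(4)) + D_7 (so(14))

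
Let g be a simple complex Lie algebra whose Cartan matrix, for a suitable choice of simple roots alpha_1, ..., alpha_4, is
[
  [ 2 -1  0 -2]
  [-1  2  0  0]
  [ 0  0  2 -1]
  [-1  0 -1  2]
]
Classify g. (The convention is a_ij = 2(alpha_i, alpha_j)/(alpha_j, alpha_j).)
The matrix has rank 4 with 2's on the diagonal. Reading the off-diagonal entries as Dynkin edges (a single edge where a_ij = a_ji = -1; a double or triple edge where a_ij * a_ji = 2 or 3), the diagram is a chain of 4 nodes with a double edge between the middle two (F_4). One simple-root ordering that puts it in standard form is (alpha_2, alpha_1, alpha_4, alpha_3). So the algebra is type F_4.

type F_4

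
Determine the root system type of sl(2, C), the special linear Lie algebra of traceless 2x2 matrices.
type A_1

This is sl(2), which has dimension 2^2 - 1 = 3 and rank 2 - 1 = 1 (a Cartan subalgebra is the diagonal traceless matrices). In the classification of classical Lie algebras, the special linear algebra sl(n+1) has type A_n; here n = 1, so the Dynkin diagram is a chain of 1 nodes with single edges (A_1). Hence the type is A_1.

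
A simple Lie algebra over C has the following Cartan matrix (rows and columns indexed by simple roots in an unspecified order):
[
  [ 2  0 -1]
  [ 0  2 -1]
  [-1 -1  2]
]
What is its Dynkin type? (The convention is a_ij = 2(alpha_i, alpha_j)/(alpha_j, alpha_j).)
A_3

The matrix has rank 3 with 2's on the diagonal. Reading the off-diagonal entries as Dynkin edges (a single edge where a_ij = a_ji = -1; a double or triple edge where a_ij * a_ji = 2 or 3), the diagram is a chain of 3 nodes with single edges (A_3). One simple-root ordering that puts it in standard form is (alpha_2, alpha_3, alpha_1). So the algebra is type A_3, i.e. sl(4).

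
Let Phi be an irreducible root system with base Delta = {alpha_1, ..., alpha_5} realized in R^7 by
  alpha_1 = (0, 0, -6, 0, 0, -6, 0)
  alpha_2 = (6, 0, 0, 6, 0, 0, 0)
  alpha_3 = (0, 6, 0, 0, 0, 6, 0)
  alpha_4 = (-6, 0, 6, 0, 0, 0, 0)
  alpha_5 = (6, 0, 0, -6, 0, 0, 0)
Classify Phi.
Compute the Cartan integers a_ij = 2(alpha_i, alpha_j)/(alpha_j, alpha_j); the resulting 5x5 Cartan matrix is
[[2, 0, -1, -1, 0], [0, 2, 0, -1, 0], [-1, 0, 2, 0, 0], [-1, -1, 0, 2, -1], [0, 0, 0, -1, 2]].
All simple roots have the same length, so the diagram is simply laced. The associated Dynkin diagram is a chain of 3 nodes with a fork of two nodes at one end (D_5), so the type is D_5 (the algebra so(10)).

D_5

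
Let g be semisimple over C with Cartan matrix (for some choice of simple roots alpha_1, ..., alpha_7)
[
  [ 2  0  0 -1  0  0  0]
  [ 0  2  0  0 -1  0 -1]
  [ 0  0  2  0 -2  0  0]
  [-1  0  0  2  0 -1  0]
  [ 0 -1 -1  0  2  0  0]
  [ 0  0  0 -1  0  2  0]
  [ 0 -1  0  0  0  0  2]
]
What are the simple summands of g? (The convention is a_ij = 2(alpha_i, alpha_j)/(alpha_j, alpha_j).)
A_3 + C_4

The diagram associated to this matrix has two connected components: the simple roots {alpha_1, alpha_4, alpha_6} form a chain of 3 nodes with single edges (A_3), and {alpha_2, alpha_3, alpha_5, alpha_7} form a chain of 4 nodes with a double edge at one end; the terminal node there is the unique long simple root (C_4). A semisimple Lie algebra decomposes uniquely as the direct sum of simple ideals, one per connected component of its Dynkin diagram, so g ≅ A_3 ⊕ C_4 (dimension 15 + 36 = 51).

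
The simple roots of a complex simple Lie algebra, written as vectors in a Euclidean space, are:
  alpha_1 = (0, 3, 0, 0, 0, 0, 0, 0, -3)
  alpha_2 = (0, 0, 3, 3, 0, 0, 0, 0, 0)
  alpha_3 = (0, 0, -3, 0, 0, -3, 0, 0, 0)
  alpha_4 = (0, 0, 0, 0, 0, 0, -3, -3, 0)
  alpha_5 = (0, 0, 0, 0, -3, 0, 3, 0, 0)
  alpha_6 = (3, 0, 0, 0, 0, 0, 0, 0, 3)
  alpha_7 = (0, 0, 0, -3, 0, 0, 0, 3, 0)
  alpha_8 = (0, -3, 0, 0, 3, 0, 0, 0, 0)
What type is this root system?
Compute the Cartan integers a_ij = 2(alpha_i, alpha_j)/(alpha_j, alpha_j); the resulting 8x8 Cartan matrix is
[[2, 0, 0, 0, 0, -1, 0, -1], [0, 2, -1, 0, 0, 0, -1, 0], [0, -1, 2, 0, 0, 0, 0, 0], [0, 0, 0, 2, -1, 0, -1, 0], [0, 0, 0, -1, 2, 0, 0, -1], [-1, 0, 0, 0, 0, 2, 0, 0], [0, -1, 0, -1, 0, 0, 2, 0], [-1, 0, 0, 0, -1, 0, 0, 2]].
All simple roots have the same length, so the diagram is simply laced. The associated Dynkin diagram is a chain of 8 nodes with single edges (A_8), so the type is A_8 (the algebra sl(9)).

A_8 (sl(9))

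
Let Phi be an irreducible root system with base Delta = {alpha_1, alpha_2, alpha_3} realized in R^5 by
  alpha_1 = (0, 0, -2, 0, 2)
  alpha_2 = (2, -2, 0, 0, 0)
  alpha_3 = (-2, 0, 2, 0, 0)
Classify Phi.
A_3

Compute the Cartan integers a_ij = 2(alpha_i, alpha_j)/(alpha_j, alpha_j); the resulting 3x3 Cartan matrix is
[[2, 0, -1], [0, 2, -1], [-1, -1, 2]].
All simple roots have the same length, so the diagram is simply laced. The associated Dynkin diagram is a chain of 3 nodes with single edges (A_3), so the type is A_3 (the algebra sl(4)).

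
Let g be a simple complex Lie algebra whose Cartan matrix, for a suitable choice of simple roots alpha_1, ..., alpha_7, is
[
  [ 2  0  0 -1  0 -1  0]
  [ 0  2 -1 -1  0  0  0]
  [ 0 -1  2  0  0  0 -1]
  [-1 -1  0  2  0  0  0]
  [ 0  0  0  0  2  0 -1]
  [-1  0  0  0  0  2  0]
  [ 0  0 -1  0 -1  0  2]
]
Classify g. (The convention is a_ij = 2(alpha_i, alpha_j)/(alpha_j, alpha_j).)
The matrix has rank 7 with 2's on the diagonal. Reading the off-diagonal entries as Dynkin edges (a single edge where a_ij = a_ji = -1; a double or triple edge where a_ij * a_ji = 2 or 3), the diagram is a chain of 7 nodes with single edges (A_7). One simple-root ordering that puts it in standard form is (alpha_6, alpha_1, alpha_4, alpha_2, alpha_3, alpha_7, alpha_5). So the algebra is type A_7, i.e. sl(8).

A7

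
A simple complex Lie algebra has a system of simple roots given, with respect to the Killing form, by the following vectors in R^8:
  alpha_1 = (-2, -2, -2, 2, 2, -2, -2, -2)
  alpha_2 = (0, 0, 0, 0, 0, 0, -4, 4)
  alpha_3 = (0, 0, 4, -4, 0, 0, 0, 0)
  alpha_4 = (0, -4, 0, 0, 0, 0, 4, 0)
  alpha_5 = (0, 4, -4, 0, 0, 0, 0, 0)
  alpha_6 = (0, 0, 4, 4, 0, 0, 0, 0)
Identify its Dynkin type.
Compute the Cartan integers a_ij = 2(alpha_i, alpha_j)/(alpha_j, alpha_j); the resulting 6x6 Cartan matrix is
[[2, 0, -1, 0, 0, 0], [0, 2, 0, -1, 0, 0], [-1, 0, 2, 0, -1, 0], [0, -1, 0, 2, -1, 0], [0, 0, -1, -1, 2, -1], [0, 0, 0, 0, -1, 2]].
All simple roots have the same length, so the diagram is simply laced. The associated Dynkin diagram is a chain of 5 nodes with one extra node attached to the third node from one end (E_6), so the type is E_6.

E_6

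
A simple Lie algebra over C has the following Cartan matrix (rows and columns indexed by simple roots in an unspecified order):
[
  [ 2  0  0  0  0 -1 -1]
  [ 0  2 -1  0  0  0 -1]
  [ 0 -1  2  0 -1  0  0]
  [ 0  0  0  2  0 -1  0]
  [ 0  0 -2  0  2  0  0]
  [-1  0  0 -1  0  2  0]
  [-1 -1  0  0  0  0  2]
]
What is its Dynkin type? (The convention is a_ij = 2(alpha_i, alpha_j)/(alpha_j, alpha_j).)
The matrix has rank 7 with 2's on the diagonal. Reading the off-diagonal entries as Dynkin edges (a single edge where a_ij = a_ji = -1; a double or triple edge where a_ij * a_ji = 2 or 3), the diagram is a chain of 7 nodes with a double edge at one end; the terminal node there is the unique long simple root (C_7). One simple-root ordering that puts it in standard form is (alpha_4, alpha_6, alpha_1, alpha_7, alpha_2, alpha_3, alpha_5). So the algebra is type C_7, i.e. sp(14).

C7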